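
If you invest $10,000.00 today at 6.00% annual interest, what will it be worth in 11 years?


Future value formula: FV = PV × (1 + r)^t
FV = $10,000.00 × (1 + 0.06)^11
FV = $10,000.00 × 1.898299
FV = $18,982.99

FV = PV × (1 + r)^t = $18,982.99


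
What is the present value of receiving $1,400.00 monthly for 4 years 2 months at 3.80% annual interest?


Present value of an ordinary annuity: PV = PMT × (1 − (1 + r)^(−n)) / r
Monthly rate r = 0.038/12 ≈ 0.00316667, n = 50
PV = $1,400.00 × (1 − (1 + 0.038/12)^(−50)) / (0.038/12)
PV = $1,400.00 × 46.175124
PV = $64,645.17

PV = PMT × (1-(1+r)^(-n))/r = $64,645.17


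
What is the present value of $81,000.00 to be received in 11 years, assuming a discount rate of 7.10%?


Present value formula: PV = FV / (1 + r)^t
PV = $81,000.00 / (1 + 0.071)^11
PV = $81,000.00 / 2.126592
PV = $38,089.11

PV = FV / (1 + r)^t = $38,089.11


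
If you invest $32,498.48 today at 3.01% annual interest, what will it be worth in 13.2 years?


Future value formula: FV = PV × (1 + r)^t
FV = $32,498.48 × (1 + 0.0301)^13.2
FV = $32,498.48 × 1.4791353
FV = $48,069.65

FV = PV × (1 + r)^t = $48,069.65


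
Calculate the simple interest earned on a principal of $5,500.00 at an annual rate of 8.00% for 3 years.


Simple interest formula: I = P × r × t
I = $5,500.00 × 0.08 × 3
I = $1,320.00

I = P × r × t = $1,320.00


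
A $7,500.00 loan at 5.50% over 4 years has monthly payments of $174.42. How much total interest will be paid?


Total paid over the life of the loan = PMT × n.
Total paid = $174.42 × 48 = $8,372.16
Total interest = total paid − principal = $8,372.16 − $7,500.00 = $872.16

Total interest = (PMT × n) - PV = $872.16


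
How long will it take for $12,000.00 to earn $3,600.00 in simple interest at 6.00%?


Rearrange the simple interest formula for t:
I = P × r × t  ⇒  t = I / (P × r)
t = $3,600.00 / ($12,000.00 × 0.06)
t = 5

t = I/(P×r) = 5 years


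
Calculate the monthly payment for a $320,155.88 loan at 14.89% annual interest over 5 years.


Loan payment formula: PMT = PV × r / (1 − (1 + r)^(−n))
Monthly rate r = 0.1489/12 ≈ 0.01240833, n = 60 months
Denominator: 1 − (1 + 0.1489/12)^(−60) = 0.5228474
PMT = $320,155.88 × (0.1489/12) / 0.5228474
PMT = $7,598.01 per month

PMT = PV × r / (1-(1+r)^(-n)) = $7,598.01/month


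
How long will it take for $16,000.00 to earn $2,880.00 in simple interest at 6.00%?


Rearrange the simple interest formula for t:
I = P × r × t  ⇒  t = I / (P × r)
t = $2,880.00 / ($16,000.00 × 0.06)
t = 3

t = I/(P×r) = 3 years


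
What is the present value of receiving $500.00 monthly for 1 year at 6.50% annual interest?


Present value of an ordinary annuity: PV = PMT × (1 − (1 + r)^(−n)) / r
Monthly rate r = 0.065/12 ≈ 0.00541667, n = 12
PV = $500.00 × (1 − (1 + 0.065/12)^(−12)) / (0.065/12)
PV = $500.00 × 11.587967
PV = $5,793.98

PV = PMT × (1-(1+r)^(-n))/r = $5,793.98


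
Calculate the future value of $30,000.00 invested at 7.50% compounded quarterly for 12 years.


Compound interest formula: A = P(1 + r/n)^(nt)
A = $30,000.00 × (1 + 0.075/4)^(4 × 12)
Growth factor: (1 + 0.075/4)^48 = 2.4391912
A = $30,000.00 × 2.4391912
A = $73,175.74

A = P(1 + r/n)^(nt) = $73,175.74


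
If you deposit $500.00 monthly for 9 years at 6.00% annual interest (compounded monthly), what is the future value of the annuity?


Future value of an ordinary annuity: FV = PMT × ((1 + r)^n − 1) / r
Monthly rate r = 0.06/12 = 0.005, n = 108
FV = $500.00 × ((1 + 0.06/12)^108 − 1) / (0.06/12)
FV = $500.00 × 142.739900
FV = $71,369.95

FV = PMT × ((1+r)^n - 1)/r = $71,369.95


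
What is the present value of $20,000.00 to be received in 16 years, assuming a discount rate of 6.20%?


Present value formula: PV = FV / (1 + r)^t
PV = $20,000.00 / (1 + 0.062)^16
PV = $20,000.00 / 2.618136
PV = $7,639.02

PV = FV / (1 + r)^t = $7,639.02


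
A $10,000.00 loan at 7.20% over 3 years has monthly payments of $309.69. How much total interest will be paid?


Total paid over the life of the loan = PMT × n.
Total paid = $309.69 × 36 = $11,148.84
Total interest = total paid − principal = $11,148.84 − $10,000.00 = $1,148.84

Total interest = (PMT × n) - PV = $1,148.84


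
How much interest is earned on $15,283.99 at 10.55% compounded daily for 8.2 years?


Compound interest earned = final amount − principal.
A = P(1 + r/n)^(nt) = $15,283.99 × (1 + 0.1055/365)^(365 × 8.2) = $36,298.66
Interest = A − P = $36,298.66 − $15,283.99 = $21,014.67

Interest = A - P = $21,014.67


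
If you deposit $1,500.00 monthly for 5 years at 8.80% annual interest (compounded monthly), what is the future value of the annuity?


Future value of an ordinary annuity: FV = PMT × ((1 + r)^n − 1) / r
Monthly rate r = 0.088/12 ≈ 0.00733333, n = 60
FV = $1,500.00 × ((1 + 0.088/12)^60 − 1) / (0.088/12)
FV = $1,500.00 × 75.029504
FV = $112,544.26

FV = PMT × ((1+r)^n - 1)/r = $112,544.26


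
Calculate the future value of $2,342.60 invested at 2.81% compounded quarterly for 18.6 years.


Compound interest formula: A = P(1 + r/n)^(nt)
A = $2,342.60 × (1 + 0.0281/4)^(4 × 18.6)
Growth factor: (1 + 0.0281/4)^74.4 = 1.683429
A = $2,342.60 × 1.683429
A = $3,943.60

A = P(1 + r/n)^(nt) = $3,943.60


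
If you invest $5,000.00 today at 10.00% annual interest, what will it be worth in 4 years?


Future value formula: FV = PV × (1 + r)^t
FV = $5,000.00 × (1 + 0.1)^4
FV = $5,000.00 × 1.464100
FV = $7,320.50

FV = PV × (1 + r)^t = $7,320.50


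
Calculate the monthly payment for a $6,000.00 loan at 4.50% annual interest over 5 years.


Loan payment formula: PMT = PV × r / (1 − (1 + r)^(−n))
Monthly rate r = 0.045/12 = 0.00375, n = 60 months
Denominator: 1 − (1 + 0.045/12)^(−60) = 0.201148
PMT = $6,000.00 × (0.045/12) / 0.201148
PMT = $111.86 per month

PMT = PV × r / (1-(1+r)^(-n)) = $111.86/month


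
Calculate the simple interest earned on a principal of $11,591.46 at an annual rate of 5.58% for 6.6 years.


Simple interest formula: I = P × r × t
I = $11,591.46 × 0.0558 × 6.6
I = $4,268.90

I = P × r × t = $4,268.90


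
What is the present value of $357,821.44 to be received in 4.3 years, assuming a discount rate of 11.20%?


Present value formula: PV = FV / (1 + r)^t
PV = $357,821.44 / (1 + 0.112)^4.3
PV = $357,821.44 / 1.5785218
PV = $226,681.34

PV = FV / (1 + r)^t = $226,681.34


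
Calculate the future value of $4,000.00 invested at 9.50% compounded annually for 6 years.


Compound interest formula: A = P(1 + r/n)^(nt)
A = $4,000.00 × (1 + 0.095/1)^(1 × 6)
Growth factor: (1 + 0.095/1)^6 = 1.7237914
A = $4,000.00 × 1.7237914
A = $6,895.17

A = P(1 + r/n)^(nt) = $6,895.17


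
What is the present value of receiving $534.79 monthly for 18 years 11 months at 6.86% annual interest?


Present value of an ordinary annuity: PV = PMT × (1 − (1 + r)^(−n)) / r
Monthly rate r = 0.0686/12 ≈ 0.00571667, n = 227
PV = $534.79 × (1 − (1 + 0.0686/12)^(−227)) / (0.0686/12)
PV = $534.79 × 126.966449
PV = $67,900.39

PV = PMT × (1-(1+r)^(-n))/r = $67,900.39


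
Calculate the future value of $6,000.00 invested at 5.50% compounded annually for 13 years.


Compound interest formula: A = P(1 + r/n)^(nt)
A = $6,000.00 × (1 + 0.055/1)^(1 × 13)
Growth factor: (1 + 0.055/1)^13 = 2.005774
A = $6,000.00 × 2.005774
A = $12,034.64

A = P(1 + r/n)^(nt) = $12,034.64


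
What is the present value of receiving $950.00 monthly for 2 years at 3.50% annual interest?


Present value of an ordinary annuity: PV = PMT × (1 − (1 + r)^(−n)) / r
Monthly rate r = 0.035/12 ≈ 0.00291667, n = 24
PV = $950.00 × (1 − (1 + 0.035/12)^(−24)) / (0.035/12)
PV = $950.00 × 23.146690
PV = $21,989.36

PV = PMT × (1-(1+r)^(-n))/r = $21,989.36


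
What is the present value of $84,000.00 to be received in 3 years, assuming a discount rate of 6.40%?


Present value formula: PV = FV / (1 + r)^t
PV = $84,000.00 / (1 + 0.064)^3
PV = $84,000.00 / 1.2045501
PV = $69,735.58

PV = FV / (1 + r)^t = $69,735.58


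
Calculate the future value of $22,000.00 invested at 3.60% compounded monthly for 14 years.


Compound interest formula: A = P(1 + r/n)^(nt)
A = $22,000.00 × (1 + 0.036/12)^(12 × 14)
Growth factor: (1 + 0.036/12)^168 = 1.654081
A = $22,000.00 × 1.654081
A = $36,389.78

A = P(1 + r/n)^(nt) = $36,389.78


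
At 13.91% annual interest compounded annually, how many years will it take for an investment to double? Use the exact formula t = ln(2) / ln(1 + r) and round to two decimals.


Doubling condition: (1 + r)^t = 2
Take ln of both sides: t × ln(1 + r) = ln(2)
t = ln(2) / ln(1 + r)
t = 0.693147 / 0.130238
t = 5.32

t = ln(2) / ln(1 + r) = 5.32 years


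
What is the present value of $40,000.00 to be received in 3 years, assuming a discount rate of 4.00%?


Present value formula: PV = FV / (1 + r)^t
PV = $40,000.00 / (1 + 0.04)^3
PV = $40,000.00 / 1.124864
PV = $35,559.85

PV = FV / (1 + r)^t = $35,559.85


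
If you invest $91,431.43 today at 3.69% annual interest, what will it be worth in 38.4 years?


Future value formula: FV = PV × (1 + r)^t
FV = $91,431.43 × (1 + 0.0369)^38.4
FV = $91,431.43 × 4.0206473
FV = $367,613.53

FV = PV × (1 + r)^t = $367,613.53


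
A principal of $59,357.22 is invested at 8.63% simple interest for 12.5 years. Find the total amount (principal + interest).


Total amount formula: A = P(1 + rt) = P + P·r·t
Interest: I = P × r × t = $59,357.22 × 0.0863 × 12.5 = $64,031.60
A = P + I = $59,357.22 + $64,031.60 = $123,388.82

A = P + I = P(1 + rt) = $123,388.82


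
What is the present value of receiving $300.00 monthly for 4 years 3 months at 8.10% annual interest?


Present value of an ordinary annuity: PV = PMT × (1 − (1 + r)^(−n)) / r
Monthly rate r = 0.081/12 = 0.00675, n = 51
PV = $300.00 × (1 − (1 + 0.081/12)^(−51)) / (0.081/12)
PV = $300.00 × 43.026376
PV = $12,907.91

PV = PMT × (1-(1+r)^(-n))/r = $12,907.91


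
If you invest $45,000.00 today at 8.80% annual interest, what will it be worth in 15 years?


Future value formula: FV = PV × (1 + r)^t
FV = $45,000.00 × (1 + 0.088)^15
FV = $45,000.00 × 3.543508
FV = $159,457.86

FV = PV × (1 + r)^t = $159,457.86


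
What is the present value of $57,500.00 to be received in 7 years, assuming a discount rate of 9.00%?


Present value formula: PV = FV / (1 + r)^t
PV = $57,500.00 / (1 + 0.09)^7
PV = $57,500.00 / 1.828039
PV = $31,454.47

PV = FV / (1 + r)^t = $31,454.47


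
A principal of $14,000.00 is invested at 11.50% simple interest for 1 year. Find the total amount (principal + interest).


Total amount formula: A = P(1 + rt) = P + P·r·t
Interest: I = P × r × t = $14,000.00 × 0.115 × 1 = $1,610.00
A = P + I = $14,000.00 + $1,610.00 = $15,610.00

A = P + I = P(1 + rt) = $15,610.00


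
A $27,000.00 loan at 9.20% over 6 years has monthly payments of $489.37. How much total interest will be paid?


Total paid over the life of the loan = PMT × n.
Total paid = $489.37 × 72 = $35,234.64
Total interest = total paid − principal = $35,234.64 − $27,000.00 = $8,234.64

Total interest = (PMT × n) - PV = $8,234.64


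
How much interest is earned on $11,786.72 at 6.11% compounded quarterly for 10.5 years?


Compound interest earned = final amount − principal.
A = P(1 + r/n)^(nt) = $11,786.72 × (1 + 0.0611/4)^(4 × 10.5) = $22,279.63
Interest = A − P = $22,279.63 − $11,786.72 = $10,492.91

Interest = A - P = $10,492.91


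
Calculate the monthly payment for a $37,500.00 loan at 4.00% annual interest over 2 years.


Loan payment formula: PMT = PV × r / (1 − (1 + r)^(−n))
Monthly rate r = 0.04/12 ≈ 0.00333333, n = 24 months
Denominator: 1 − (1 + 0.04/12)^(−24) = 0.076761
PMT = $37,500.00 × (0.04/12) / 0.076761
PMT = $1,628.43 per month

PMT = PV × r / (1-(1+r)^(-n)) = $1,628.43/month


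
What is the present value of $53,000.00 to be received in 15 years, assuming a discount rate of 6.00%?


Present value formula: PV = FV / (1 + r)^t
PV = $53,000.00 / (1 + 0.06)^15
PV = $53,000.00 / 2.396558
PV = $22,115.05

PV = FV / (1 + r)^t = $22,115.05


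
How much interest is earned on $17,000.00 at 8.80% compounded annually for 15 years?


Compound interest earned = final amount − principal.
A = P(1 + r/n)^(nt) = $17,000.00 × (1 + 0.088/1)^(1 × 15) = $60,239.64
Interest = A − P = $60,239.64 − $17,000.00 = $43,239.64

Interest = A - P = $43,239.64


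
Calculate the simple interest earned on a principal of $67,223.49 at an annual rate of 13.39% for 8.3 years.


Simple interest formula: I = P × r × t
I = $67,223.49 × 0.1339 × 8.3
I = $74,710.17

I = P × r × t = $74,710.17


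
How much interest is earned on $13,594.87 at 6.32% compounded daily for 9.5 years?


Compound interest earned = final amount − principal.
A = P(1 + r/n)^(nt) = $13,594.87 × (1 + 0.0632/365)^(365 × 9.5) = $24,780.09
Interest = A − P = $24,780.09 − $13,594.87 = $11,185.22

Interest = A - P = $11,185.22


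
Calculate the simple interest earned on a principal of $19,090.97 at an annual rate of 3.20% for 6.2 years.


Simple interest formula: I = P × r × t
I = $19,090.97 × 0.032 × 6.2
I = $3,787.65

I = P × r × t = $3,787.65


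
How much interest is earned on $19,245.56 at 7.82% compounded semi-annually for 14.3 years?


Compound interest earned = final amount − principal.
A = P(1 + r/n)^(nt) = $19,245.56 × (1 + 0.0782/2)^(2 × 14.3) = $57,640.88
Interest = A − P = $57,640.88 − $19,245.56 = $38,395.32

Interest = A - P = $38,395.32


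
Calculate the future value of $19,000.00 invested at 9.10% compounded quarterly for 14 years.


Compound interest formula: A = P(1 + r/n)^(nt)
A = $19,000.00 × (1 + 0.091/4)^(4 × 14)
Growth factor: (1 + 0.091/4)^56 = 3.524450
A = $19,000.00 × 3.524450
A = $66,964.55

A = P(1 + r/n)^(nt) = $66,964.55


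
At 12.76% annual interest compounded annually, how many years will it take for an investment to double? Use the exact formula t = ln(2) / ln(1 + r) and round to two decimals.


Doubling condition: (1 + r)^t = 2
Take ln of both sides: t × ln(1 + r) = ln(2)
t = ln(2) / ln(1 + r)
t = 0.693147 / 0.120091
t = 5.77

t = ln(2) / ln(1 + r) = 5.77 years


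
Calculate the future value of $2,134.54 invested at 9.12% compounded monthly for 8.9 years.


Compound interest formula: A = P(1 + r/n)^(nt)
A = $2,134.54 × (1 + 0.0912/12)^(12 × 8.9)
Growth factor: (1 + 0.0912/12)^106.8 = 2.244788
A = $2,134.54 × 2.244788
A = $4,791.59

A = P(1 + r/n)^(nt) = $4,791.59


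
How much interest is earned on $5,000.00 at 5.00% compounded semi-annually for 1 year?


Compound interest earned = final amount − principal.
A = P(1 + r/n)^(nt) = $5,000.00 × (1 + 0.05/2)^(2 × 1) = $5,253.12
Interest = A − P = $5,253.12 − $5,000.00 = $253.12

Interest = A - P = $253.12


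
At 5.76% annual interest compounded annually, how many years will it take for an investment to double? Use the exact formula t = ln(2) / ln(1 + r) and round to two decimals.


Doubling condition: (1 + r)^t = 2
Take ln of both sides: t × ln(1 + r) = ln(2)
t = ln(2) / ln(1 + r)
t = 0.693147 / 0.056002
t = 12.38

t = ln(2) / ln(1 + r) = 12.38 years


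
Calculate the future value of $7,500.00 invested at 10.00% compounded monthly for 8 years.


Compound interest formula: A = P(1 + r/n)^(nt)
A = $7,500.00 × (1 + 0.1/12)^(12 × 8)
Growth factor: (1 + 0.1/12)^96 = 2.218176
A = $7,500.00 × 2.218176
A = $16,636.32

A = P(1 + r/n)^(nt) = $16,636.32


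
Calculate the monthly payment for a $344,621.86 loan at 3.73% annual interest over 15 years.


Loan payment formula: PMT = PV × r / (1 − (1 + r)^(−n))
Monthly rate r = 0.0373/12 ≈ 0.00310833, n = 180 months
Denominator: 1 − (1 + 0.0373/12)^(−180) = 0.428009
PMT = $344,621.86 × (0.0373/12) / 0.428009
PMT = $2,502.75 per month

PMT = PV × r / (1-(1+r)^(-n)) = $2,502.75/month


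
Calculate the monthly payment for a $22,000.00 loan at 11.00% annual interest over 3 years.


Loan payment formula: PMT = PV × r / (1 − (1 + r)^(−n))
Monthly rate r = 0.11/12 ≈ 0.00916667, n = 36 months
Denominator: 1 − (1 + 0.11/12)^(−36) = 0.279995
PMT = $22,000.00 × (0.11/12) / 0.279995
PMT = $720.25 per month

PMT = PV × r / (1-(1+r)^(-n)) = $720.25/month


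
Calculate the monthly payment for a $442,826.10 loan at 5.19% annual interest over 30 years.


Loan payment formula: PMT = PV × r / (1 − (1 + r)^(−n))
Monthly rate r = 0.0519/12 = 0.004325, n = 360 months
Denominator: 1 − (1 + 0.0519/12)^(−360) = 0.788524
PMT = $442,826.10 × (0.0519/12) / 0.788524
PMT = $2,428.87 per month

PMT = PV × r / (1-(1+r)^(-n)) = $2,428.87/month


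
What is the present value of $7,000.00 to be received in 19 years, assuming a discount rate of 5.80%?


Present value formula: PV = FV / (1 + r)^t
PV = $7,000.00 / (1 + 0.058)^19
PV = $7,000.00 / 2.918957
PV = $2,398.12

PV = FV / (1 + r)^t = $2,398.12


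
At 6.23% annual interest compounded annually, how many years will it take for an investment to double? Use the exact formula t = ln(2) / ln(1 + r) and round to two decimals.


Doubling condition: (1 + r)^t = 2
Take ln of both sides: t × ln(1 + r) = ln(2)
t = ln(2) / ln(1 + r)
t = 0.693147 / 0.060436
t = 11.47

t = ln(2) / ln(1 + r) = 11.47 years


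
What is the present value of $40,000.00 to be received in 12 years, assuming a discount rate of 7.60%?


Present value formula: PV = FV / (1 + r)^t
PV = $40,000.00 / (1 + 0.076)^12
PV = $40,000.00 / 2.4085034
PV = $16,607.82

PV = FV / (1 + r)^t = $16,607.82


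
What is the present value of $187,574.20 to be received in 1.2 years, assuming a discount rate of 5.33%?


Present value formula: PV = FV / (1 + r)^t
PV = $187,574.20 / (1 + 0.0533)^1.2
PV = $187,574.20 / 1.0642962
PV = $176,242.48

PV = FV / (1 + r)^t = $176,242.48


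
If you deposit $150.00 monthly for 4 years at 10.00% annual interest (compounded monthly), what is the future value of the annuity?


Future value of an ordinary annuity: FV = PMT × ((1 + r)^n − 1) / r
Monthly rate r = 0.1/12 ≈ 0.00833333, n = 48
FV = $150.00 × ((1 + 0.1/12)^48 − 1) / (0.1/12)
FV = $150.00 × 58.722492
FV = $8,808.37

FV = PMT × ((1+r)^n - 1)/r = $8,808.37


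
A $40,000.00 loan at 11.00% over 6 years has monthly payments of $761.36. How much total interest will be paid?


Total paid over the life of the loan = PMT × n.
Total paid = $761.36 × 72 = $54,817.92
Total interest = total paid − principal = $54,817.92 − $40,000.00 = $14,817.92

Total interest = (PMT × n) - PV = $14,817.92


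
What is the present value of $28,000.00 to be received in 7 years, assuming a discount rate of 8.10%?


Present value formula: PV = FV / (1 + r)^t
PV = $28,000.00 / (1 + 0.081)^7
PV = $28,000.00 / 1.724963
PV = $16,232.23

PV = FV / (1 + r)^t = $16,232.23


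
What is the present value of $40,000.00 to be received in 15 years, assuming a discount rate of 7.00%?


Present value formula: PV = FV / (1 + r)^t
PV = $40,000.00 / (1 + 0.07)^15
PV = $40,000.00 / 2.759032
PV = $14,497.84

PV = FV / (1 + r)^t = $14,497.84


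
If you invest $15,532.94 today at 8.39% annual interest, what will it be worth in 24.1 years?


Future value formula: FV = PV × (1 + r)^t
FV = $15,532.94 × (1 + 0.0839)^24.1
FV = $15,532.94 × 6.970118
FV = $108,266.42

FV = PV × (1 + r)^t = $108,266.42


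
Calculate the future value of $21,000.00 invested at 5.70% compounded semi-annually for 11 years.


Compound interest formula: A = P(1 + r/n)^(nt)
A = $21,000.00 × (1 + 0.057/2)^(2 × 11)
Growth factor: (1 + 0.057/2)^22 = 1.8556434
A = $21,000.00 × 1.8556434
A = $38,968.51

A = P(1 + r/n)^(nt) = $38,968.51


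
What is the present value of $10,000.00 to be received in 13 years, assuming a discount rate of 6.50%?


Present value formula: PV = FV / (1 + r)^t
PV = $10,000.00 / (1 + 0.065)^13
PV = $10,000.00 / 2.267487
PV = $4,410.17

PV = FV / (1 + r)^t = $4,410.17


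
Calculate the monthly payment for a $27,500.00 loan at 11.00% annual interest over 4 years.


Loan payment formula: PMT = PV × r / (1 − (1 + r)^(−n))
Monthly rate r = 0.11/12 ≈ 0.00916667, n = 48 months
Denominator: 1 − (1 + 0.11/12)^(−48) = 0.354671
PMT = $27,500.00 × (0.11/12) / 0.354671
PMT = $710.75 per month

PMT = PV × r / (1-(1+r)^(-n)) = $710.75/month


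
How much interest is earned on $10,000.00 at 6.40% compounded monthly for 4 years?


Compound interest earned = final amount − principal.
A = P(1 + r/n)^(nt) = $10,000.00 × (1 + 0.064/12)^(12 × 4) = $12,908.74
Interest = A − P = $12,908.74 − $10,000.00 = $2,908.74

Interest = A - P = $2,908.74


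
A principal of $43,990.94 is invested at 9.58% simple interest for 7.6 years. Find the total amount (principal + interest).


Total amount formula: A = P(1 + rt) = P + P·r·t
Interest: I = P × r × t = $43,990.94 × 0.0958 × 7.6 = $32,028.92
A = P + I = $43,990.94 + $32,028.92 = $76,019.86

A = P + I = P(1 + rt) = $76,019.86


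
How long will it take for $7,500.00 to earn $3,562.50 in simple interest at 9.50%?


Rearrange the simple interest formula for t:
I = P × r × t  ⇒  t = I / (P × r)
t = $3,562.50 / ($7,500.00 × 0.095)
t = 5

t = I/(P×r) = 5 years


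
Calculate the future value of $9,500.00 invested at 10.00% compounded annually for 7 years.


Compound interest formula: A = P(1 + r/n)^(nt)
A = $9,500.00 × (1 + 0.1/1)^(1 × 7)
Growth factor: (1 + 0.1/1)^7 = 1.948717
A = $9,500.00 × 1.948717
A = $18,512.81

A = P(1 + r/n)^(nt) = $18,512.81


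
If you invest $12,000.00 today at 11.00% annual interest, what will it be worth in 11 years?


Future value formula: FV = PV × (1 + r)^t
FV = $12,000.00 × (1 + 0.11)^11
FV = $12,000.00 × 3.1517573
FV = $37,821.09

FV = PV × (1 + r)^t = $37,821.09


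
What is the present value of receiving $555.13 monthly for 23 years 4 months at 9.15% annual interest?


Present value of an ordinary annuity: PV = PMT × (1 − (1 + r)^(−n)) / r
Monthly rate r = 0.0915/12 = 0.007625, n = 280
PV = $555.13 × (1 − (1 + 0.0915/12)^(−280)) / (0.0915/12)
PV = $555.13 × 115.513956
PV = $64,125.26

PV = PMT × (1-(1+r)^(-n))/r = $64,125.26


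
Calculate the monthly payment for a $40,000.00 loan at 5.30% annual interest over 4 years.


Loan payment formula: PMT = PV × r / (1 − (1 + r)^(−n))
Monthly rate r = 0.053/12 ≈ 0.00441667, n = 48 months
Denominator: 1 − (1 + 0.053/12)^(−48) = 0.190658
PMT = $40,000.00 × (0.053/12) / 0.190658
PMT = $926.62 per month

PMT = PV × r / (1-(1+r)^(-n)) = $926.62/month


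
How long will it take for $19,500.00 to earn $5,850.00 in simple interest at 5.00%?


Rearrange the simple interest formula for t:
I = P × r × t  ⇒  t = I / (P × r)
t = $5,850.00 / ($19,500.00 × 0.05)
t = 6

t = I/(P×r) = 6 years


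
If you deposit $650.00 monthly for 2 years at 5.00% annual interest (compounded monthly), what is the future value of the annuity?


Future value of an ordinary annuity: FV = PMT × ((1 + r)^n − 1) / r
Monthly rate r = 0.05/12 ≈ 0.00416667, n = 24
FV = $650.00 × ((1 + 0.05/12)^24 − 1) / (0.05/12)
FV = $650.00 × 25.185921
FV = $16,370.85

FV = PMT × ((1+r)^n - 1)/r = $16,370.85


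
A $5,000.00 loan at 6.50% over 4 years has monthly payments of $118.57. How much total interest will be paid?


Total paid over the life of the loan = PMT × n.
Total paid = $118.57 × 48 = $5,691.36
Total interest = total paid − principal = $5,691.36 − $5,000.00 = $691.36

Total interest = (PMT × n) - PV = $691.36


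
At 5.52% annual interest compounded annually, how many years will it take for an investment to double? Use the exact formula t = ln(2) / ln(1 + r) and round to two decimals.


Doubling condition: (1 + r)^t = 2
Take ln of both sides: t × ln(1 + r) = ln(2)
t = ln(2) / ln(1 + r)
t = 0.693147 / 0.053730
t = 12.90

t = ln(2) / ln(1 + r) = 12.90 years


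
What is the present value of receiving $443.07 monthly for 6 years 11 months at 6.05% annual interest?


Present value of an ordinary annuity: PV = PMT × (1 − (1 + r)^(−n)) / r
Monthly rate r = 0.0605/12 ≈ 0.00504167, n = 83
PV = $443.07 × (1 − (1 + 0.0605/12)^(−83)) / (0.0605/12)
PV = $443.07 × 67.685405
PV = $29,989.37

PV = PMT × (1-(1+r)^(-n))/r = $29,989.37


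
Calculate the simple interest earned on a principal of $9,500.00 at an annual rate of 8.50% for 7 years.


Simple interest formula: I = P × r × t
I = $9,500.00 × 0.085 × 7
I = $5,652.50

I = P × r × t = $5,652.50


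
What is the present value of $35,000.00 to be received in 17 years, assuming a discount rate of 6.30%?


Present value formula: PV = FV / (1 + r)^t
PV = $35,000.00 / (1 + 0.063)^17
PV = $35,000.00 / 2.825306
PV = $12,388.04

PV = FV / (1 + r)^t = $12,388.04


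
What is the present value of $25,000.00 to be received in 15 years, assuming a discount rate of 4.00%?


Present value formula: PV = FV / (1 + r)^t
PV = $25,000.00 / (1 + 0.04)^15
PV = $25,000.00 / 1.800944
PV = $13,881.61

PV = FV / (1 + r)^t = $13,881.61


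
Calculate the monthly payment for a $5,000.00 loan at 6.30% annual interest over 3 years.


Loan payment formula: PMT = PV × r / (1 − (1 + r)^(−n))
Monthly rate r = 0.063/12 = 0.00525, n = 36 months
Denominator: 1 − (1 + 0.063/12)^(−36) = 0.171804
PMT = $5,000.00 × (0.063/12) / 0.171804
PMT = $152.79 per month

PMT = PV × r / (1-(1+r)^(-n)) = $152.79/month


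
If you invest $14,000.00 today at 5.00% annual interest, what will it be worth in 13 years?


Future value formula: FV = PV × (1 + r)^t
FV = $14,000.00 × (1 + 0.05)^13
FV = $14,000.00 × 1.885649
FV = $26,399.09

FV = PV × (1 + r)^t = $26,399.09


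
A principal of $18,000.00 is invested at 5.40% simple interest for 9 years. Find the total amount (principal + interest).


Total amount formula: A = P(1 + rt) = P + P·r·t
Interest: I = P × r × t = $18,000.00 × 0.054 × 9 = $8,748.00
A = P + I = $18,000.00 + $8,748.00 = $26,748.00

A = P + I = P(1 + rt) = $26,748.00


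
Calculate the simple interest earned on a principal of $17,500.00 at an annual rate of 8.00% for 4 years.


Simple interest formula: I = P × r × t
I = $17,500.00 × 0.08 × 4
I = $5,600.00

I = P × r × t = $5,600.00


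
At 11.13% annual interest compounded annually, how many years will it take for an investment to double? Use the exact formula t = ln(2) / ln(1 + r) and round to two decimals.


Doubling condition: (1 + r)^t = 2
Take ln of both sides: t × ln(1 + r) = ln(2)
t = ln(2) / ln(1 + r)
t = 0.693147 / 0.105531
t = 6.57

t = ln(2) / ln(1 + r) = 6.57 years


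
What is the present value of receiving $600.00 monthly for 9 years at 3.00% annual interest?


Present value of an ordinary annuity: PV = PMT × (1 − (1 + r)^(−n)) / r
Monthly rate r = 0.03/12 = 0.0025, n = 108
PV = $600.00 × (1 − (1 + 0.03/12)^(−108)) / (0.03/12)
PV = $600.00 × 94.545300
PV = $56,727.18

PV = PMT × (1-(1+r)^(-n))/r = $56,727.18


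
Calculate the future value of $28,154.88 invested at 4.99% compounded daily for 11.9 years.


Compound interest formula: A = P(1 + r/n)^(nt)
A = $28,154.88 × (1 + 0.0499/365)^(365 × 11.9)
Growth factor: (1 + 0.0499/365)^4343.5 = 1.8108012
A = $28,154.88 × 1.8108012
A = $50,982.89

A = P(1 + r/n)^(nt) = $50,982.89


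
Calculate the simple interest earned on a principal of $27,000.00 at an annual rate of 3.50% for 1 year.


Simple interest formula: I = P × r × t
I = $27,000.00 × 0.035 × 1
I = $945.00

I = P × r × t = $945.00


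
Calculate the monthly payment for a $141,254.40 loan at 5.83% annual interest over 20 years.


Loan payment formula: PMT = PV × r / (1 − (1 + r)^(−n))
Monthly rate r = 0.0583/12 ≈ 0.00485833, n = 240 months
Denominator: 1 − (1 + 0.0583/12)^(−240) = 0.687508
PMT = $141,254.40 × (0.0583/12) / 0.687508
PMT = $998.19 per month

PMT = PV × r / (1-(1+r)^(-n)) = $998.19/month


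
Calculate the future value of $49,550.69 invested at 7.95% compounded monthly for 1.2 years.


Compound interest formula: A = P(1 + r/n)^(nt)
A = $49,550.69 × (1 + 0.0795/12)^(12 × 1.2)
Growth factor: (1 + 0.0795/12)^14.4 = 1.0997527
A = $49,550.69 × 1.0997527
A = $54,493.51

A = P(1 + r/n)^(nt) = $54,493.51


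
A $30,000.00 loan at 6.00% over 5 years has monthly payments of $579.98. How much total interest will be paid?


Total paid over the life of the loan = PMT × n.
Total paid = $579.98 × 60 = $34,798.80
Total interest = total paid − principal = $34,798.80 − $30,000.00 = $4,798.80

Total interest = (PMT × n) - PV = $4,798.80


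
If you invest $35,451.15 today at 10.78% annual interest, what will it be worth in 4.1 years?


Future value formula: FV = PV × (1 + r)^t
FV = $35,451.15 × (1 + 0.1078)^4.1
FV = $35,451.15 × 1.5215687
FV = $53,941.36

FV = PV × (1 + r)^t = $53,941.36


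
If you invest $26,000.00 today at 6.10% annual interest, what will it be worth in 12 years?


Future value formula: FV = PV × (1 + r)^t
FV = $26,000.00 × (1 + 0.061)^12
FV = $26,000.00 × 2.0350946
FV = $52,912.46

FV = PV × (1 + r)^t = $52,912.46


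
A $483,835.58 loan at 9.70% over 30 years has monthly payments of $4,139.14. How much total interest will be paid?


Total paid over the life of the loan = PMT × n.
Total paid = $4,139.14 × 360 = $1,490,090.40
Total interest = total paid − principal = $1,490,090.40 − $483,835.58 = $1,006,254.82

Total interest = (PMT × n) - PV = $1,006,254.82


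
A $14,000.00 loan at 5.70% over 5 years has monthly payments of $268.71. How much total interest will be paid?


Total paid over the life of the loan = PMT × n.
Total paid = $268.71 × 60 = $16,122.60
Total interest = total paid − principal = $16,122.60 − $14,000.00 = $2,122.60

Total interest = (PMT × n) - PV = $2,122.60


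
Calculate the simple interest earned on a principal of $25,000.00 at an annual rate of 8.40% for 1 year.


Simple interest formula: I = P × r × t
I = $25,000.00 × 0.084 × 1
I = $2,100.00

I = P × r × t = $2,100.00


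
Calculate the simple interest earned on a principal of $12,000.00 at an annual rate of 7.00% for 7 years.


Simple interest formula: I = P × r × t
I = $12,000.00 × 0.07 × 7
I = $5,880.00

I = P × r × t = $5,880.00


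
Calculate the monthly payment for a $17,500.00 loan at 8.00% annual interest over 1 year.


Loan payment formula: PMT = PV × r / (1 − (1 + r)^(−n))
Monthly rate r = 0.08/12 ≈ 0.00666667, n = 12 months
Denominator: 1 − (1 + 0.08/12)^(−12) = 0.0766385
PMT = $17,500.00 × (0.08/12) / 0.0766385
PMT = $1,522.30 per month

PMT = PV × r / (1-(1+r)^(-n)) = $1,522.30/month


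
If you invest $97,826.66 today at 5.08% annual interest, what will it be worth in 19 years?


Future value formula: FV = PV × (1 + r)^t
FV = $97,826.66 × (1 + 0.0508)^19
FV = $97,826.66 × 2.5637827
FV = $250,806.30

FV = PV × (1 + r)^t = $250,806.30


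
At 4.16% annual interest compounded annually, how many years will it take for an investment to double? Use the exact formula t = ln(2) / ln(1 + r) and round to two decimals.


Doubling condition: (1 + r)^t = 2
Take ln of both sides: t × ln(1 + r) = ln(2)
t = ln(2) / ln(1 + r)
t = 0.693147 / 0.040758
t = 17.01

t = ln(2) / ln(1 + r) = 17.01 years


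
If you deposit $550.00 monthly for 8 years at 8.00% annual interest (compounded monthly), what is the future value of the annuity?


Future value of an ordinary annuity: FV = PMT × ((1 + r)^n − 1) / r
Monthly rate r = 0.08/12 ≈ 0.00666667, n = 96
FV = $550.00 × ((1 + 0.08/12)^96 − 1) / (0.08/12)
FV = $550.00 × 133.868583
FV = $73,627.72

FV = PMT × ((1+r)^n - 1)/r = $73,627.72


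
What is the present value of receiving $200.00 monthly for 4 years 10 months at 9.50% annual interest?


Present value of an ordinary annuity: PV = PMT × (1 − (1 + r)^(−n)) / r
Monthly rate r = 0.095/12 ≈ 0.00791667, n = 58
PV = $200.00 × (1 − (1 + 0.095/12)^(−58)) / (0.095/12)
PV = $200.00 × 46.363796
PV = $9,272.76

PV = PMT × (1-(1+r)^(-n))/r = $9,272.76


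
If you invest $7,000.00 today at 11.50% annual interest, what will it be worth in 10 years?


Future value formula: FV = PV × (1 + r)^t
FV = $7,000.00 × (1 + 0.115)^10
FV = $7,000.00 × 2.969947
FV = $20,789.63

FV = PV × (1 + r)^t = $20,789.63


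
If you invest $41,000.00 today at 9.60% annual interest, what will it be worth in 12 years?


Future value formula: FV = PV × (1 + r)^t
FV = $41,000.00 × (1 + 0.096)^12
FV = $41,000.00 × 3.0041848
FV = $123,171.58

FV = PV × (1 + r)^t = $123,171.58


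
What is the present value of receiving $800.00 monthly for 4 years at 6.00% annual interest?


Present value of an ordinary annuity: PV = PMT × (1 − (1 + r)^(−n)) / r
Monthly rate r = 0.06/12 = 0.005, n = 48
PV = $800.00 × (1 − (1 + 0.06/12)^(−48)) / (0.06/12)
PV = $800.00 × 42.580318
PV = $34,064.25

PV = PMT × (1-(1+r)^(-n))/r = $34,064.25


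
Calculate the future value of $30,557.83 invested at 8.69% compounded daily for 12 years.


Compound interest formula: A = P(1 + r/n)^(nt)
A = $30,557.83 × (1 + 0.0869/365)^(365 × 12)
Growth factor: (1 + 0.0869/365)^4380 = 2.836798
A = $30,557.83 × 2.836798
A = $86,686.39

A = P(1 + r/n)^(nt) = $86,686.39


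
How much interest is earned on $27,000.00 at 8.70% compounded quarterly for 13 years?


Compound interest earned = final amount − principal.
A = P(1 + r/n)^(nt) = $27,000.00 × (1 + 0.087/4)^(4 × 13) = $82,658.09
Interest = A − P = $82,658.09 − $27,000.00 = $55,658.09

Interest = A - P = $55,658.09


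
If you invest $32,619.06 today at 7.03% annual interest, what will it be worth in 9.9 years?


Future value formula: FV = PV × (1 + r)^t
FV = $32,619.06 × (1 + 0.0703)^9.9
FV = $32,619.06 × 1.959317
FV = $63,911.08

FV = PV × (1 + r)^t = $63,911.08


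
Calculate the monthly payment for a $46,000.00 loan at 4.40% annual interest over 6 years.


Loan payment formula: PMT = PV × r / (1 − (1 + r)^(−n))
Monthly rate r = 0.044/12 ≈ 0.00366667, n = 72 months
Denominator: 1 − (1 + 0.044/12)^(−72) = 0.231656
PMT = $46,000.00 × (0.044/12) / 0.231656
PMT = $728.09 per month

PMT = PV × r / (1-(1+r)^(-n)) = $728.09/month


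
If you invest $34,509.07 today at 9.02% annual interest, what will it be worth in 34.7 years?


Future value formula: FV = PV × (1 + r)^t
FV = $34,509.07 × (1 + 0.0902)^34.7
FV = $34,509.07 × 20.0200135
FV = $690,872.05

FV = PV × (1 + r)^t = $690,872.05


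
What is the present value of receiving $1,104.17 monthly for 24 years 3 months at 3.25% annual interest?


Present value of an ordinary annuity: PV = PMT × (1 − (1 + r)^(−n)) / r
Monthly rate r = 0.0325/12 ≈ 0.00270833, n = 291
PV = $1,104.17 × (1 − (1 + 0.0325/12)^(−291)) / (0.0325/12)
PV = $1,104.17 × 201.163860
PV = $222,119.10

PV = PMT × (1-(1+r)^(-n))/r = $222,119.10


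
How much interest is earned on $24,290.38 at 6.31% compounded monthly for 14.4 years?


Compound interest earned = final amount − principal.
A = P(1 + r/n)^(nt) = $24,290.38 × (1 + 0.0631/12)^(12 × 14.4) = $60,119.83
Interest = A − P = $60,119.83 − $24,290.38 = $35,829.45

Interest = A - P = $35,829.45


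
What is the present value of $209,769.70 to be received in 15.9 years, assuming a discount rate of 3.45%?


Present value formula: PV = FV / (1 + r)^t
PV = $209,769.70 / (1 + 0.0345)^15.9
PV = $209,769.70 / 1.7148055
PV = $122,328.57

PV = FV / (1 + r)^t = $122,328.57


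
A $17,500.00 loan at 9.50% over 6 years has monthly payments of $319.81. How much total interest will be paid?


Total paid over the life of the loan = PMT × n.
Total paid = $319.81 × 72 = $23,026.32
Total interest = total paid − principal = $23,026.32 − $17,500.00 = $5,526.32

Total interest = (PMT × n) - PV = $5,526.32


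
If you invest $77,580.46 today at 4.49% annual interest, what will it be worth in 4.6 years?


Future value formula: FV = PV × (1 + r)^t
FV = $77,580.46 × (1 + 0.0449)^4.6
FV = $77,580.46 × 1.2238939
FV = $94,950.25

FV = PV × (1 + r)^t = $94,950.25


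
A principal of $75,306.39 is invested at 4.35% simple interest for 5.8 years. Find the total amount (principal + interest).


Total amount formula: A = P(1 + rt) = P + P·r·t
Interest: I = P × r × t = $75,306.39 × 0.0435 × 5.8 = $18,999.80
A = P + I = $75,306.39 + $18,999.80 = $94,306.19

A = P + I = P(1 + rt) = $94,306.19


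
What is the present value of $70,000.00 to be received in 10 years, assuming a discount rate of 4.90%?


Present value formula: PV = FV / (1 + r)^t
PV = $70,000.00 / (1 + 0.049)^10
PV = $70,000.00 / 1.61344766
PV = $43,385.36

PV = FV / (1 + r)^t = $43,385.36


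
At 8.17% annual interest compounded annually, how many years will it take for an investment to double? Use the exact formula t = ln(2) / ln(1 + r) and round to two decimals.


Doubling condition: (1 + r)^t = 2
Take ln of both sides: t × ln(1 + r) = ln(2)
t = ln(2) / ln(1 + r)
t = 0.693147 / 0.078534
t = 8.83

t = ln(2) / ln(1 + r) = 8.83 years


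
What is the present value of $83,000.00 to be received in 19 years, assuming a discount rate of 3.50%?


Present value formula: PV = FV / (1 + r)^t
PV = $83,000.00 / (1 + 0.035)^19
PV = $83,000.00 / 1.9225013
PV = $43,172.92

PV = FV / (1 + r)^t = $43,172.92


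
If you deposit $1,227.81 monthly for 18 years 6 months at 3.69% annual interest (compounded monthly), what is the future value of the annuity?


Future value of an ordinary annuity: FV = PMT × ((1 + r)^n − 1) / r
Monthly rate r = 0.0369/12 = 0.003075, n = 222
FV = $1,227.81 × ((1 + 0.0369/12)^222 − 1) / (0.0369/12)
FV = $1,227.81 × 317.737740
FV = $390,121.57

FV = PMT × ((1+r)^n - 1)/r = $390,121.57


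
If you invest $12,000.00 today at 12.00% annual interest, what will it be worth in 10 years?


Future value formula: FV = PV × (1 + r)^t
FV = $12,000.00 × (1 + 0.12)^10
FV = $12,000.00 × 3.105848
FV = $37,270.18

FV = PV × (1 + r)^t = $37,270.18


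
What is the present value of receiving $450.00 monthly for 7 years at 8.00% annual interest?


Present value of an ordinary annuity: PV = PMT × (1 − (1 + r)^(−n)) / r
Monthly rate r = 0.08/12 ≈ 0.00666667, n = 84
PV = $450.00 × (1 − (1 + 0.08/12)^(−84)) / (0.08/12)
PV = $450.00 × 64.159261
PV = $28,871.67

PV = PMT × (1-(1+r)^(-n))/r = $28,871.67


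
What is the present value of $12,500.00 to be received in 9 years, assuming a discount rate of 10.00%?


Present value formula: PV = FV / (1 + r)^t
PV = $12,500.00 / (1 + 0.1)^9
PV = $12,500.00 / 2.357948
PV = $5,301.22

PV = FV / (1 + r)^t = $5,301.22


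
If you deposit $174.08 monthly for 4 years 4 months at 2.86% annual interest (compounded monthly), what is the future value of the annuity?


Future value of an ordinary annuity: FV = PMT × ((1 + r)^n − 1) / r
Monthly rate r = 0.0286/12 ≈ 0.00238333, n = 52
FV = $174.08 × ((1 + 0.0286/12)^52 − 1) / (0.0286/12)
FV = $174.08 × 55.289585
FV = $9,624.81

FV = PMT × ((1+r)^n - 1)/r = $9,624.81


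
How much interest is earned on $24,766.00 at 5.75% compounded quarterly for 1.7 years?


Compound interest earned = final amount − principal.
A = P(1 + r/n)^(nt) = $24,766.00 × (1 + 0.0575/4)^(4 × 1.7) = $27,290.15
Interest = A − P = $27,290.15 − $24,766.00 = $2,524.15

Interest = A - P = $2,524.15


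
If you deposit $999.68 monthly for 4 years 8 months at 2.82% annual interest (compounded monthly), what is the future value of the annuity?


Future value of an ordinary annuity: FV = PMT × ((1 + r)^n − 1) / r
Monthly rate r = 0.0282/12 = 0.00235, n = 56
FV = $999.68 × ((1 + 0.0282/12)^56 − 1) / (0.0282/12)
FV = $999.68 × 59.776969
FV = $59,757.84

FV = PMT × ((1+r)^n - 1)/r = $59,757.84
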